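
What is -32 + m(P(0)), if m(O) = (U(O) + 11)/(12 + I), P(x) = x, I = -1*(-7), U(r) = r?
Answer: -597/19 ≈ -31.421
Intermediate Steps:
I = 7
m(O) = 11/19 + O/19 (m(O) = (O + 11)/(12 + 7) = (11 + O)/19 = (11 + O)*(1/19) = 11/19 + O/19)
-32 + m(P(0)) = -32 + (11/19 + (1/19)*0) = -32 + (11/19 + 0) = -32 + 11/19 = -597/19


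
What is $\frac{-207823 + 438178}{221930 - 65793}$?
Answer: $\frac{230355}{156137} \approx 1.4753$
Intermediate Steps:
$\frac{-207823 + 438178}{221930 - 65793} = \frac{230355}{156137}$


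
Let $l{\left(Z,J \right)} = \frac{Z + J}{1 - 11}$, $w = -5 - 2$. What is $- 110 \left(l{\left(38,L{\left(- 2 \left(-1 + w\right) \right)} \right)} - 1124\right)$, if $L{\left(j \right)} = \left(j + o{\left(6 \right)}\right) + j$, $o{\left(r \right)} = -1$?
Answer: $124399$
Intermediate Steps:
$w = -7$ ($w = -5 - 2 = -7$)
$L{\left(j \right)} = -1 + 2 j$ ($L{\left(j \right)} = \left(j - 1\right) + j = \left(-1 + j\right) + j = -1 + 2 j$)
$l{\left(Z,J \right)} = - \frac{J}{10} - \frac{Z}{10}$ ($l{\left(Z,J \right)} = \frac{J + Z}{-10} = \left(J + Z\right) \left(- \frac{1}{10}\right) = - \frac{J}{10} - \frac{Z}{10}$)
$- 110 \left(l{\left(38,L{\left(- 2 \left(-1 + w\right) \right)} \right)} - 1124\right) = - 110 \left(\left(- \frac{-1 + 2 \left(- 2 \left(-1 - 7\right)\right)}{10} - \frac{19}{5}\right) - 1124\right) = - 110 \left(\left(- \frac{-1 + 2 \left(\left(-2\right) \left(-8\right)\right)}{10} - \frac{19}{5}\right) - 1124\right) = - 110 \left(\left(- \frac{-1 + 2 \cdot 16}{10} - \frac{19}{5}\right) - 1124\right) = - 110 \left(\left(- \frac{-1 + 32}{10} - \frac{19}{5}\right) - 1124\right) = - 110 \left(\left(\left(- \frac{1}{10}\right) 31 - \frac{19}{5}\right) - 1124\right) = - 110 \left(\left(- \frac{31}{10} - \frac{19}{5}\right) - 1124\right) = - 110 \left(- \frac{69}{10} - 1124\right) = \left(-110\right) \left(- \frac{11309}{10}\right) = 124399$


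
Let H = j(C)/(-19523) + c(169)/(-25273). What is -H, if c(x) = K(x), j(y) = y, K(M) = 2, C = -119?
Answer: -424063/70486397 ≈ -0.0060162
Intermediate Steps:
c(x) = 2
H = 424063/70486397 (H = -119/(-19523) + 2/(-25273) = -119*(-1/19523) + 2*(-1/25273) = 17/2789 - 2/25273 = 424063/70486397 ≈ 0.0060162)
-H = -1*424063/70486397 = -424063/70486397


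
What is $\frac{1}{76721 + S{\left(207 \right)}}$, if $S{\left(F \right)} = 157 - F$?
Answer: $\frac{1}{76671} \approx 1.3043 \cdot 10^{-5}$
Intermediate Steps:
$\frac{1}{76721 + S{\left(207 \right)}} = \frac{1}{76721 + \left(157 - 207\right)} = \frac{1}{76721 - 50} = \frac{1}{76671}$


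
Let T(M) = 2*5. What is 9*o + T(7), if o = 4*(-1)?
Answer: -26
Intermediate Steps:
T(M) = 10
o = -4
9*o + T(7) = 9*(-4) + 10 = -36 + 10 = -26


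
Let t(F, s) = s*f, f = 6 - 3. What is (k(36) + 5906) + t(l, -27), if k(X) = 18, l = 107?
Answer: 5843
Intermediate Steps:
f = 3
t(F, s) = 3*s (t(F, s) = s*3 = 3*s)
(k(36) + 5906) + t(l, -27) = (18 + 5906) + 3*(-27) = 5924 - 81 = 5843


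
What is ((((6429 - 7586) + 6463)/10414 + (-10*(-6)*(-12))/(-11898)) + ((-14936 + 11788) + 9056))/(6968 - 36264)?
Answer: -20336275829/100831763792 ≈ -0.20169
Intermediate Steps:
((((6429 - 7586) + 6463)/10414 + (-10*(-6)*(-12))/(-11898)) + ((-14936 + 11788) + 9056))/(6968 - 36264) = (((-1157 + 6463)*(1/10414) + (60*(-12))*(-1/11898)) + (-3148 + 9056))/(-29296) = ((5306*(1/10414) - 720*(-1/11898)) + 5908)*(-1/29296) = ((2653/5207 + 40/661) + 5908)*(-1/29296) = (1961913/3441827 + 5908)*(-1/29296) = (20336275829/3441827)*(-1/29296) = -20336275829/100831763792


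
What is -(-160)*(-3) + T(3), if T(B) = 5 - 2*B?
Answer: -481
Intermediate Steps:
-(-160)*(-3) + T(3) = -(-160)*(-3) + (5 - 2*3) = -32*15 + (5 - 6) = -480 - 1 = -481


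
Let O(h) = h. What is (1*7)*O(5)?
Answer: 35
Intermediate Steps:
(1*7)*O(5) = (1*7)*5 = 7*5 = 35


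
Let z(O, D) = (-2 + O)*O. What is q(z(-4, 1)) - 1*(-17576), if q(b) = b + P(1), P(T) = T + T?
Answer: 17602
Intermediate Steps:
P(T) = 2*T
z(O, D) = O*(-2 + O)
q(b) = 2 + b (q(b) = b + 2*1 = b + 2 = 2 + b)
q(z(-4, 1)) - 1*(-17576) = (2 - 4*(-2 - 4)) - 1*(-17576) = (2 - 4*(-6)) + 17576 = (2 + 24) + 17576 = 26 + 17576 = 17602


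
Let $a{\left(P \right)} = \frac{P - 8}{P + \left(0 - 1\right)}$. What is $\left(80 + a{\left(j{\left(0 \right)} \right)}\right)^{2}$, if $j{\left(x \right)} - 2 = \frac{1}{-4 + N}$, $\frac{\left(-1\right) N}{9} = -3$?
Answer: $\frac{3179089}{576} \approx 5519.3$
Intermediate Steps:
$N = 27$ ($N = \left(-9\right) \left(-3\right) = 27$)
$j{\left(x \right)} = \frac{47}{23}$ ($j{\left(x \right)} = 2 + \frac{1}{-4 + 27} = 2 + \frac{1}{23} = \frac{47}{23}$)
$a{\left(P \right)} = \frac{-8 + P}{-1 + P}$ ($a{\left(P \right)} = \frac{-8 + P}{P + \left(0 - 1\right)} = \frac{-8 + P}{P - 1} = \frac{-8 + P}{-1 + P}$)
$\left(80 + a{\left(j{\left(0 \right)} \right)}\right)^{2} = \left(80 + \frac{-8 + \frac{47}{23}}{-1 + \frac{47}{23}}\right)^{2} = \left(80 + \frac{1}{\frac{24}{23}} \left(- \frac{137}{23}\right)\right)^{2} = \left(80 + \frac{23}{24} \left(- \frac{137}{23}\right)\right)^{2} = \left(80 - \frac{137}{24}\right)^{2} = \left(\frac{1783}{24}\right)^{2} = \frac{3179089}{576}$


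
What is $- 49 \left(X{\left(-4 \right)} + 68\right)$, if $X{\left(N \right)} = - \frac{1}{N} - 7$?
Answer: $- \frac{12005}{4} \approx -3001.3$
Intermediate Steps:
$X{\left(N \right)} = -7 - \frac{1}{N}$ ($X{\left(N \right)} = - \frac{1}{N} - 7 = -7 - \frac{1}{N}$)
$- 49 \left(X{\left(-4 \right)} + 68\right) = - 49 \left(\left(-7 - \frac{1}{-4}\right) + 68\right) = - 49 \left(\left(-7 - - \frac{1}{4}\right) + 68\right) = - 49 \left(\left(-7 + \frac{1}{4}\right) + 68\right) = - 49 \left(- \frac{27}{4} + 68\right) = \left(-49\right) \frac{245}{4} = - \frac{12005}{4}$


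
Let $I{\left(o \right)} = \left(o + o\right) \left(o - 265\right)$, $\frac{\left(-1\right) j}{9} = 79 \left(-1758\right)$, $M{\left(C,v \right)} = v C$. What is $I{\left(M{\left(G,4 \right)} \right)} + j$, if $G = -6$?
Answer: $1263810$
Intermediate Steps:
$M{\left(C,v \right)} = C v$
$j = 1249938$ ($j = - 9 \cdot 79 \left(-1758\right) = \left(-9\right) \left(-138882\right) = 1249938$)
$I{\left(o \right)} = 2 o \left(-265 + o\right)$
$I{\left(M{\left(G,4 \right)} \right)} + j = 2 \left(\left(-6\right) 4\right) \left(-265 - 24\right) + 1249938 = 2 \left(-24\right) \left(-265 - 24\right) + 1249938 = 2 \left(-24\right) \left(-289\right) + 1249938 = 13872 + 1249938 = 1263810$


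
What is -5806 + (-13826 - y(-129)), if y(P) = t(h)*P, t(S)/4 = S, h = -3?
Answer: -21180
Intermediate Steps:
t(S) = 4*S
y(P) = -12*P (y(P) = (4*(-3))*P = -12*P)
-5806 + (-13826 - y(-129)) = -5806 + (-13826 - (-12)*(-129)) = -5806 + (-13826 - 1*1548) = -5806 + (-13826 - 1548) = -5806 - 15374 = -21180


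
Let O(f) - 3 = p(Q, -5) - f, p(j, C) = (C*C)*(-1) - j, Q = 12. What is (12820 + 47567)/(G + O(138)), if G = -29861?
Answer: -20129/10011 ≈ -2.0107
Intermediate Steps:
p(j, C) = -j - C**2 (p(j, C) = C**2*(-1) - j = -C**2 - j = -j - C**2)
O(f) = -34 - f (O(f) = 3 + ((-1*12 - 1*(-5)**2) - f) = 3 + ((-12 - 1*25) - f) = 3 + ((-12 - 25) - f) = 3 + (-37 - f) = -34 - f)
(12820 + 47567)/(G + O(138)) = (12820 + 47567)/(-29861 + (-34 - 1*138)) = 60387/(-29861 + (-34 - 138)) = 60387/(-29861 - 172) = 60387/(-30033) = 60387*(-1/30033) = -20129/10011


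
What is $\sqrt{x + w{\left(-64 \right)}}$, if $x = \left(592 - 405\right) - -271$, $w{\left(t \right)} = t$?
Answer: $\sqrt{394} \approx 19.849$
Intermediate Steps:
$x = 458$ ($x = 187 + 271 = 458$)
$\sqrt{x + w{\left(-64 \right)}} = \sqrt{458 - 64} = \sqrt{394}$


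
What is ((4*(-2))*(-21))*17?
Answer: 2856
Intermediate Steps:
((4*(-2))*(-21))*17 = -8*(-21)*17 = 168*17 = 2856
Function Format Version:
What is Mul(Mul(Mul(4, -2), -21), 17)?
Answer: 2856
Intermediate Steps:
Mul(Mul(Mul(4, -2), -21), 17) = Mul(Mul(-8, -21), 17) = Mul(168, 17) = 2856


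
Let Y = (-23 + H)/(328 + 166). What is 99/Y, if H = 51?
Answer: 24453/14 ≈ 1746.6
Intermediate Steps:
Y = 14/247 (Y = (-23 + 51)/(328 + 166) = 28/494 = 28*(1/494) = 14/247 ≈ 0.056680)
99/Y = 99/(14/247) = 99*(247/14) = 24453/14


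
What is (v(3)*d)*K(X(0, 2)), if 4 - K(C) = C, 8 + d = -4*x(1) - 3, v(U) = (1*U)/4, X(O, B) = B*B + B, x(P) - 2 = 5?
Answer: 117/2 ≈ 58.500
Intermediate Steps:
x(P) = 7 (x(P) = 2 + 5 = 7)
X(O, B) = B + B² (X(O, B) = B² + B = B + B²)
v(U) = U/4 (v(U) = U*(¼) = U/4)
d = -39 (d = -8 + (-4*7 - 3) = -8 + (-28 - 3) = -8 - 31 = -39)
K(C) = 4 - C
(v(3)*d)*K(X(0, 2)) = (((¼)*3)*(-39))*(4 - 2*(1 + 2)) = ((¾)*(-39))*(4 - 2*3) = -117*(4 - 1*6)/4 = -117*(4 - 6)/4 = -117/4*(-2) = 117/2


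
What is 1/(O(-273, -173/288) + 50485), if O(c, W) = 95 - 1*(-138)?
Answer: 1/50718 ≈ 1.9717e-5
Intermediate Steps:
O(c, W) = 233 (O(c, W) = 95 + 138 = 233)
1/(O(-273, -173/288) + 50485) = 1/(233 + 50485) = 1/50718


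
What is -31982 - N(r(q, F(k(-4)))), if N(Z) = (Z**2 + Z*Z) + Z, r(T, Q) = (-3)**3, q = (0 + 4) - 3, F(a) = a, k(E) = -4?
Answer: -33413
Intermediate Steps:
q = 1 (q = 4 - 3 = 1)
r(T, Q) = -27
N(Z) = Z + 2*Z**2 (N(Z) = (Z**2 + Z**2) + Z = 2*Z**2 + Z = Z + 2*Z**2)
-31982 - N(r(q, F(k(-4)))) = -31982 - (-27)*(1 + 2*(-27)) = -31982 - (-27)*(1 - 54) = -31982 - (-27)*(-53) = -31982 - 1*1431 = -31982 - 1431 = -33413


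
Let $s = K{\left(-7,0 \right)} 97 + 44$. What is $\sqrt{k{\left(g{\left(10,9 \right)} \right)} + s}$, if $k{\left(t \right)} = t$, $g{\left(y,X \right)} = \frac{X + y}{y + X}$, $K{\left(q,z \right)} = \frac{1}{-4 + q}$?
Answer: $\frac{\sqrt{4378}}{11} \approx 6.0151$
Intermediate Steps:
$g{\left(y,X \right)} = 1$ ($g{\left(y,X \right)} = \frac{X + y}{X + y} = 1$)
$s = \frac{387}{11}$ ($s = \frac{1}{-4 - 7} \cdot 97 + 44 = \frac{1}{-11} \cdot 97 + 44 = \left(- \frac{1}{11}\right) 97 + 44 = - \frac{97}{11} + 44 = \frac{387}{11} \approx 35.182$)
$\sqrt{k{\left(g{\left(10,9 \right)} \right)} + s} = \sqrt{1 + \frac{387}{11}} = \sqrt{\frac{398}{11}} = \frac{\sqrt{4378}}{11}$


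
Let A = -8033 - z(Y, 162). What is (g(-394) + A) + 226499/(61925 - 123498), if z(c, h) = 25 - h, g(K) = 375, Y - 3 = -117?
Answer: -463317032/61573 ≈ -7524.7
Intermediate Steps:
Y = -114 (Y = 3 - 117 = -114)
A = -7896 (A = -8033 - (25 - 1*162) = -8033 - (25 - 162) = -8033 - 1*(-137) = -8033 + 137 = -7896)
(g(-394) + A) + 226499/(61925 - 123498) = (375 - 7896) + 226499/(61925 - 123498) = -7521 + 226499/(-61573) = -7521 + 226499*(-1/61573) = -7521 - 226499/61573 = -463317032/61573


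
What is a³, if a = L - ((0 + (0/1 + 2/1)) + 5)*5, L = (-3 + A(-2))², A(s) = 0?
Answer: -17576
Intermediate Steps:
L = 9 (L = (-3 + 0)² = (-3)² = 9)
a = -26 (a = 9 - ((0 + (0/1 + 2/1)) + 5)*5 = 9 - ((0 + (0*1 + 2*1)) + 5)*5 = 9 - ((0 + (0 + 2)) + 5)*5 = 9 - ((0 + 2) + 5)*5 = 9 - (2 + 5)*5 = 9 - 7*5 = 9 - 1*35 = 9 - 35 = -26)
a³ = (-26)³ = -17576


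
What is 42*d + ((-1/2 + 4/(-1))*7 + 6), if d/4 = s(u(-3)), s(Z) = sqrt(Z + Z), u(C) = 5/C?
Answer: -51/2 + 56*I*sqrt(30) ≈ -25.5 + 306.72*I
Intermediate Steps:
s(Z) = sqrt(2)*sqrt(Z) (s(Z) = sqrt(2*Z) = sqrt(2)*sqrt(Z))
d = 4*I*sqrt(30)/3 (d = 4*(sqrt(2)*sqrt(5/(-3))) = 4*(sqrt(2)*sqrt(5*(-1/3))) = 4*(sqrt(2)*sqrt(-5/3)) = 4*(sqrt(2)*(I*sqrt(15)/3)) = 4*(I*sqrt(30)/3) = 4*I*sqrt(30)/3 ≈ 7.303*I)
42*d + ((-1/2 + 4/(-1))*7 + 6) = 42*(4*I*sqrt(30)/3) + ((-1/2 + 4/(-1))*7 + 6) = 56*I*sqrt(30) + ((-1*1/2 + 4*(-1))*7 + 6) = 56*I*sqrt(30) + ((-1/2 - 4)*7 + 6) = 56*I*sqrt(30) + (-9/2*7 + 6) = 56*I*sqrt(30) + (-63/2 + 6) = 56*I*sqrt(30) - 51/2 = -51/2 + 56*I*sqrt(30)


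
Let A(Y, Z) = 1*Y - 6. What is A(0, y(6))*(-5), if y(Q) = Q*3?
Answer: 30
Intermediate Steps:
y(Q) = 3*Q
A(Y, Z) = -6 + Y (A(Y, Z) = Y - 6 = -6 + Y)
A(0, y(6))*(-5) = (-6 + 0)*(-5) = -6*(-5) = 30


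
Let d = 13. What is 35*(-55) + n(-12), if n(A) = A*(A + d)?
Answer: -1937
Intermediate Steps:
n(A) = A*(13 + A) (n(A) = A*(A + 13) = A*(13 + A))
35*(-55) + n(-12) = 35*(-55) - 12*(13 - 12) = -1925 - 12*1 = -1925 - 12 = -1937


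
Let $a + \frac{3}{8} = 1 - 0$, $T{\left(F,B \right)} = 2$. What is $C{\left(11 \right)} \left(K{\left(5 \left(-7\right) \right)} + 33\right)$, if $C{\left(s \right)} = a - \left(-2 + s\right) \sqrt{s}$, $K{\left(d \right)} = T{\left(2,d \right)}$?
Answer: $\frac{175}{8} - 315 \sqrt{11} \approx -1022.9$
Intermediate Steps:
$K{\left(d \right)} = 2$
$a = \frac{5}{8}$ ($a = - \frac{3}{8} + \left(1 - 0\right) = - \frac{3}{8} + \left(1 + 0\right) = - \frac{3}{8} + 1 = \frac{5}{8} \approx 0.625$)
$C{\left(s \right)} = \frac{5}{8} - \sqrt{s} \left(-2 + s\right)$ ($C{\left(s \right)} = \frac{5}{8} - \left(-2 + s\right) \sqrt{s} = \frac{5}{8} - \sqrt{s} \left(-2 + s\right)$)
$C{\left(11 \right)} \left(K{\left(5 \left(-7\right) \right)} + 33\right) = \left(\frac{5}{8} - 11^{\frac{3}{2}} + 2 \sqrt{11}\right) \left(2 + 33\right) = \left(\frac{5}{8} - 11 \sqrt{11} + 2 \sqrt{11}\right) 35 = \left(\frac{5}{8} - 9 \sqrt{11}\right) 35 = \frac{175}{8} - 315 \sqrt{11}$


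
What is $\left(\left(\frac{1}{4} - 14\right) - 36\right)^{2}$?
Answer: $\frac{39601}{16} \approx 2475.1$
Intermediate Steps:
$\left(\left(\frac{1}{4} - 14\right) - 36\right)^{2} = \left(- \frac{55}{4} - 36\right)^{2} = \left(- \frac{199}{4}\right)^{2} = \frac{39601}{16}$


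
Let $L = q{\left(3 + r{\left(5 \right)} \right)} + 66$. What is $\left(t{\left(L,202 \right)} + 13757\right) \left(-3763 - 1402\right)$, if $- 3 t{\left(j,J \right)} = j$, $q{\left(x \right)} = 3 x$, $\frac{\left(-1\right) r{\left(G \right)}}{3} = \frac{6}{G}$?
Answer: $-70944374$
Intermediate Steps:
$r{\left(G \right)} = - \frac{18}{G}$ ($r{\left(G \right)} = - 3 \frac{6}{G} = - \frac{18}{G}$)
$L = \frac{321}{5}$ ($L = 3 \left(3 - \frac{18}{5}\right) + 66 = 3 \left(- \frac{3}{5}\right) + 66 = - \frac{9}{5} + 66 = \frac{321}{5} \approx 64.2$)
$t{\left(j,J \right)} = - \frac{j}{3}$
$\left(t{\left(L,202 \right)} + 13757\right) \left(-3763 - 1402\right) = \left(\left(- \frac{1}{3}\right) \frac{321}{5} + 13757\right) \left(-3763 - 1402\right) = \left(- \frac{107}{5} + 13757\right) \left(-5165\right) = \frac{68678}{5} \left(-5165\right) = -70944374$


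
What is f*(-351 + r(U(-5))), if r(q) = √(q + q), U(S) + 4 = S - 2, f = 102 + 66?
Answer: -58968 + 168*I*√22 ≈ -58968.0 + 787.99*I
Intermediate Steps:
f = 168
U(S) = -6 + S (U(S) = -4 + (S - 2) = -4 + (-2 + S) = -6 + S)
r(q) = √2*√q (r(q) = √(2*q) = √2*√q)
f*(-351 + r(U(-5))) = 168*(-351 + √2*√(-6 - 5)) = 168*(-351 + √2*√(-11)) = 168*(-351 + √2*(I*√11)) = 168*(-351 + I*√22) = -58968 + 168*I*√22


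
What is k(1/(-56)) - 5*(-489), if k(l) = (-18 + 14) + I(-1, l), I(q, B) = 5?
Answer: 2446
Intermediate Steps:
k(l) = 1 (k(l) = (-18 + 14) + 5 = -4 + 5 = 1)
k(1/(-56)) - 5*(-489) = 1 - 5*(-489) = 1 + 2445 = 2446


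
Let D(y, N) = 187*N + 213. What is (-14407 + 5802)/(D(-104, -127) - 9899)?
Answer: 1721/6687 ≈ 0.25737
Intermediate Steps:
D(y, N) = 213 + 187*N
(-14407 + 5802)/(D(-104, -127) - 9899) = (-14407 + 5802)/((213 + 187*(-127)) - 9899) = -8605/((213 - 23749) - 9899) = -8605/(-23536 - 9899) = -8605/(-33435) = -8605*(-1/33435) = 1721/6687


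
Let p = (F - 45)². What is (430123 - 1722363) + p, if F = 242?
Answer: -1253431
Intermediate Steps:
p = 38809 (p = (242 - 45)² = 197² = 38809)
(430123 - 1722363) + p = (430123 - 1722363) + 38809 = -1292240 + 38809 = -1253431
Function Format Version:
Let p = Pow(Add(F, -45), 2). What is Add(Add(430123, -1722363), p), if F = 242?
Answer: -1253431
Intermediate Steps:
p = 38809 (p = Pow(Add(242, -45), 2) = Pow(197, 2) = 38809)
Add(Add(430123, -1722363), p) = Add(Add(430123, -1722363), 38809) = Add(-1292240, 38809) = -1253431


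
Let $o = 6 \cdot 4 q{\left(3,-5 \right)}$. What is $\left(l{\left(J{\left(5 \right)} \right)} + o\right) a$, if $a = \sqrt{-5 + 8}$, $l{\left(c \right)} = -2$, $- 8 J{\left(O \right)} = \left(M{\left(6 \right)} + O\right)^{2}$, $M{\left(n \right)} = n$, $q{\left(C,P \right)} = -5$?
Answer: $- 122 \sqrt{3} \approx -211.31$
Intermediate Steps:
$o = -120$ ($o = 6 \cdot 4 \left(-5\right) = 24 \left(-5\right) = -120$)
$J{\left(O \right)} = - \frac{\left(6 + O\right)^{2}}{8}$
$a = \sqrt{3} \approx 1.732$
$\left(l{\left(J{\left(5 \right)} \right)} + o\right) a = \left(-2 - 120\right) \sqrt{3} = - 122 \sqrt{3}$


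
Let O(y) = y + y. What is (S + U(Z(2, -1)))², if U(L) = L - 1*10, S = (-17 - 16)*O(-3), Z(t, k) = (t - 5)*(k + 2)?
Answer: 34225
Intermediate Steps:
Z(t, k) = (-5 + t)*(2 + k)
O(y) = 2*y
S = 198 (S = (-17 - 16)*(2*(-3)) = -33*(-6) = 198)
U(L) = -10 + L (U(L) = L - 10 = -10 + L)
(S + U(Z(2, -1)))² = (198 + (-10 + (-10 - 5*(-1) + 2*2 - 1*2)))² = (198 + (-10 + (-10 + 5 + 4 - 2)))² = (198 + (-10 - 3))² = (198 - 13)² = 185² = 34225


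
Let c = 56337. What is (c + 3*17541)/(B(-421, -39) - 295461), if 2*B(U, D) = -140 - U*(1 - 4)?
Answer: -43584/118465 ≈ -0.36791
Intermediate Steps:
B(U, D) = -70 + 3*U/2 (B(U, D) = (-140 - U*(1 - 4))/2 = (-140 - U*(-3))/2 = (-140 - (-3)*U)/2 = (-140 + 3*U)/2 = -70 + 3*U/2)
(c + 3*17541)/(B(-421, -39) - 295461) = (56337 + 3*17541)/((-70 + (3/2)*(-421)) - 295461) = (56337 + 52623)/((-70 - 1263/2) - 295461) = 108960/(-1403/2 - 295461) = 108960/(-592325/2) = 108960*(-2/592325) = -43584/118465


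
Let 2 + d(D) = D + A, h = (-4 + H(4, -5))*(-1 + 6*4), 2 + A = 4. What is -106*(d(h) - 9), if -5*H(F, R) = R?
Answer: 8268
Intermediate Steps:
A = 2 (A = -2 + 4 = 2)
H(F, R) = -R/5
h = -69 (h = (-4 - ⅕*(-5))*(-1 + 6*4) = (-4 + 1)*(-1 + 24) = -3*23 = -69)
d(D) = D (d(D) = -2 + (D + 2) = -2 + (2 + D) = D)
-106*(d(h) - 9) = -106*(-69 - 9) = -106*(-78) = 8268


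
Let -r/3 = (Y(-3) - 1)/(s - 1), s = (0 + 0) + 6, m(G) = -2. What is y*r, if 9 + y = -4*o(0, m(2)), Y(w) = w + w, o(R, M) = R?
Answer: -189/5 ≈ -37.800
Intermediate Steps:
Y(w) = 2*w
s = 6 (s = 0 + 6 = 6)
r = 21/5 (r = -3*(2*(-3) - 1)/(6 - 1) = -3*(-6 - 1)/5 = -(-21)/5 = -3*(-7/5) = 21/5 ≈ 4.2000)
y = -9 (y = -9 - 4*0 = -9 + 0 = -9)
y*r = -9*21/5 = -189/5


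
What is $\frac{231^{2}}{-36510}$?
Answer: $- \frac{17787}{12170} \approx -1.4615$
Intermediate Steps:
$\frac{231^{2}}{-36510} = 53361 \left(- \frac{1}{36510}\right) = - \frac{17787}{12170}$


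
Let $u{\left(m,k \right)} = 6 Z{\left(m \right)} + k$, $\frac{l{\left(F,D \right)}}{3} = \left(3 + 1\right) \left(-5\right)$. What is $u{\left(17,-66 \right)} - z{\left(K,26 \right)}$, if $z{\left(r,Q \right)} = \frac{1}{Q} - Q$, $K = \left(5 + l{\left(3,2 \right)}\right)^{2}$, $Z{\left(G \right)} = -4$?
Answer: $- \frac{1665}{26} \approx -64.038$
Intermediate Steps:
$l{\left(F,D \right)} = -60$ ($l{\left(F,D \right)} = 3 \left(3 + 1\right) \left(-5\right) = 3 \cdot 4 \left(-5\right) = 3 \left(-20\right) = -60$)
$K = 3025$ ($K = \left(5 - 60\right)^{2} = \left(-55\right)^{2} = 3025$)
$u{\left(m,k \right)} = -24 + k$ ($u{\left(m,k \right)} = 6 \left(-4\right) + k = -24 + k$)
$u{\left(17,-66 \right)} - z{\left(K,26 \right)} = \left(-24 - 66\right) - \left(\frac{1}{26} - 26\right) = -90 - \left(\frac{1}{26} - 26\right) = -90 - - \frac{675}{26} = -90 + \frac{675}{26} = - \frac{1665}{26}$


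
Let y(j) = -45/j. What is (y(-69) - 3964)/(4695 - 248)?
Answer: -91157/102281 ≈ -0.89124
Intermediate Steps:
(y(-69) - 3964)/(4695 - 248) = (-45/(-69) - 3964)/(4695 - 248) = (-45*(-1/69) - 3964)/4447 = (15/23 - 3964)*(1/4447) = -91157/23*1/4447 = -91157/102281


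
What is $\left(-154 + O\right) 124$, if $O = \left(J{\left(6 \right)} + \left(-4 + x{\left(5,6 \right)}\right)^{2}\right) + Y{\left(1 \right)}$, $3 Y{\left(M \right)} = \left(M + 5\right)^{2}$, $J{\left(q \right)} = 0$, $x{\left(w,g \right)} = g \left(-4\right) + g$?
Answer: $42408$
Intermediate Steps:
$x{\left(w,g \right)} = - 3 g$ ($x{\left(w,g \right)} = - 4 g + g = - 3 g$)
$Y{\left(M \right)} = \frac{\left(5 + M\right)^{2}}{3}$ ($Y{\left(M \right)} = \frac{\left(M + 5\right)^{2}}{3} = \frac{\left(5 + M\right)^{2}}{3}$)
$O = 496$ ($O = \left(0 + \left(-4 - 18\right)^{2}\right) + \frac{\left(5 + 1\right)^{2}}{3} = \left(0 + \left(-4 - 18\right)^{2}\right) + \frac{6^{2}}{3} = \left(0 + \left(-22\right)^{2}\right) + \frac{1}{3} \cdot 36 = \left(0 + 484\right) + 12 = 484 + 12 = 496$)
$\left(-154 + O\right) 124 = \left(-154 + 496\right) 124 = 342 \cdot 124 = 42408$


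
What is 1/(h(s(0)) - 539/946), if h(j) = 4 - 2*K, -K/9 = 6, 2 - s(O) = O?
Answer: 86/9583 ≈ 0.0089742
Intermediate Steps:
s(O) = 2 - O
K = -54 (K = -9*6 = -54)
h(j) = 112 (h(j) = 4 - 2*(-54) = 4 + 108 = 112)
1/(h(s(0)) - 539/946) = 1/(112 - 539/946) = 1/(112 - 539*1/946) = 1/(112 - 49/86) = 1/(9583/86) = 86/9583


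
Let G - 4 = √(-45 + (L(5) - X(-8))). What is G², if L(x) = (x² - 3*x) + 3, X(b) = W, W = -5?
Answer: -11 + 24*I*√3 ≈ -11.0 + 41.569*I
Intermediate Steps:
X(b) = -5
L(x) = 3 + x² - 3*x
G = 4 + 3*I*√3 (G = 4 + √(-45 + ((3 + 5² - 3*5) - 1*(-5))) = 4 + √(-45 + ((3 + 25 - 15) + 5)) = 4 + √(-45 + (13 + 5)) = 4 + √(-45 + 18) = 4 + √(-27) = 4 + 3*I*√3 ≈ 4.0 + 5.1962*I)
G² = (4 + 3*I*√3)²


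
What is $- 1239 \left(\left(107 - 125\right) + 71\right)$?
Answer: $-65667$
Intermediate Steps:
$- 1239 \left(\left(107 - 125\right) + 71\right) = - 1239 \left(-18 + 71\right) = \left(-1239\right) 53 = -65667$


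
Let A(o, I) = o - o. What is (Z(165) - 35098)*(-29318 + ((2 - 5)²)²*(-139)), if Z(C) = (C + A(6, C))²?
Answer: 319462721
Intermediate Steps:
A(o, I) = 0
Z(C) = C² (Z(C) = (C + 0)² = C²)
(Z(165) - 35098)*(-29318 + ((2 - 5)²)²*(-139)) = (165² - 35098)*(-29318 + ((2 - 5)²)²*(-139)) = (27225 - 35098)*(-29318 + ((-3)²)²*(-139)) = -7873*(-29318 + 9²*(-139)) = -7873*(-29318 + 81*(-139)) = -7873*(-29318 - 11259) = -7873*(-40577) = 319462721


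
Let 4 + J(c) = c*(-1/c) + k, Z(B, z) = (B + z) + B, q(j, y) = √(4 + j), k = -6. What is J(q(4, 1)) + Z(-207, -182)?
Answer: -607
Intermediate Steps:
Z(B, z) = z + 2*B
J(c) = -11 (J(c) = -4 + (c*(-1/c) - 6) = -4 + (-1 - 6) = -4 - 7 = -11)
J(q(4, 1)) + Z(-207, -182) = -11 + (-182 + 2*(-207)) = -11 + (-182 - 414) = -11 - 596 = -607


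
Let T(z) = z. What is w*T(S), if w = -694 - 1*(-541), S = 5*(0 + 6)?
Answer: -4590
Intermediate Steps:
S = 30 (S = 5*6 = 30)
w = -153 (w = -694 + 541 = -153)
w*T(S) = -153*30 = -4590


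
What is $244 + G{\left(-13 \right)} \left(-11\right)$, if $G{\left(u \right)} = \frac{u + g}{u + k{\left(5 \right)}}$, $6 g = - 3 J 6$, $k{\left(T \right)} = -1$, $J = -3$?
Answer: $\frac{1686}{7} \approx 240.86$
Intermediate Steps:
$g = 9$ ($g = \frac{\left(-3\right) \left(-3\right) 6}{6} = \frac{9 \cdot 6}{6} = \frac{1}{6} \cdot 54 = 9$)
$G{\left(u \right)} = \frac{9 + u}{-1 + u}$ ($G{\left(u \right)} = \frac{u + 9}{u - 1} = \frac{9 + u}{-1 + u}$)
$244 + G{\left(-13 \right)} \left(-11\right) = 244 + \frac{9 - 13}{-1 - 13} \left(-11\right) = 244 + \frac{1}{-14} \left(-4\right) \left(-11\right) = 244 + \left(- \frac{1}{14}\right) \left(-4\right) \left(-11\right) = 244 + \frac{2}{7} \left(-11\right) = 244 - \frac{22}{7} = \frac{1686}{7}$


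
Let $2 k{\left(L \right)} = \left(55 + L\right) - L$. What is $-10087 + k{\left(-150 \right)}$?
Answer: $- \frac{20119}{2} \approx -10060.0$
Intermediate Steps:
$k{\left(L \right)} = \frac{55}{2}$ ($k{\left(L \right)} = \frac{\left(55 + L\right) - L}{2} = \frac{1}{2} \cdot 55 = \frac{55}{2}$)
$-10087 + k{\left(-150 \right)} = -10087 + \frac{55}{2} = - \frac{20119}{2}$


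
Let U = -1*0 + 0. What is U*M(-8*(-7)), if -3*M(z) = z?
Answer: 0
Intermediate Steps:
M(z) = -z/3
U = 0 (U = 0 + 0 = 0)
U*M(-8*(-7)) = 0*(-(-8)*(-7)/3) = 0*(-⅓*56) = 0*(-56/3) = 0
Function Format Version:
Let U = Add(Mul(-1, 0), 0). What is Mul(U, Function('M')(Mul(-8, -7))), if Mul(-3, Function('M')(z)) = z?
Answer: 0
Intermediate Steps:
Function('M')(z) = Mul(Rational(-1, 3), z)
U = 0 (U = Add(0, 0) = 0)
Mul(U, Function('M')(Mul(-8, -7))) = Mul(0, Mul(Rational(-1, 3), Mul(-8, -7))) = Mul(0, Mul(Rational(-1, 3), 56)) = Mul(0, Rational(-56, 3)) = 0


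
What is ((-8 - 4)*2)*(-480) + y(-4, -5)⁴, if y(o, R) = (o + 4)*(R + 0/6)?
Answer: 11520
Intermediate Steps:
y(o, R) = R*(4 + o) (y(o, R) = (4 + o)*(R + 0*(⅙)) = (4 + o)*(R + 0) = (4 + o)*R = R*(4 + o))
((-8 - 4)*2)*(-480) + y(-4, -5)⁴ = ((-8 - 4)*2)*(-480) + (-5*(4 - 4))⁴ = -12*2*(-480) + (-5*0)⁴ = -24*(-480) + 0⁴ = 11520 + 0 = 11520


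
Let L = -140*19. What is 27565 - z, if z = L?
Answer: 30225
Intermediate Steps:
L = -2660
z = -2660
27565 - z = 27565 - 1*(-2660) = 27565 + 2660 = 30225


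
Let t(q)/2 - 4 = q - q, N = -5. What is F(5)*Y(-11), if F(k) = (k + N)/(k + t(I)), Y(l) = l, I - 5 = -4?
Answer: 0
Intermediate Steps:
I = 1 (I = 5 - 4 = 1)
t(q) = 8 (t(q) = 8 + 2*(q - q) = 8 + 2*0 = 8 + 0 = 8)
F(k) = (-5 + k)/(8 + k) (F(k) = (k - 5)/(k + 8) = (-5 + k)/(8 + k))
F(5)*Y(-11) = ((-5 + 5)/(8 + 5))*(-11) = (0/13)*(-11) = ((1/13)*0)*(-11) = 0*(-11) = 0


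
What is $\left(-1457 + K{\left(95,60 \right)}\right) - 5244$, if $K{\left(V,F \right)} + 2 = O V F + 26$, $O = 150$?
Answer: $848323$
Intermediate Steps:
$K{\left(V,F \right)} = 24 + 150 F V$ ($K{\left(V,F \right)} = -2 + \left(150 V F + 26\right) = -2 + \left(150 F V + 26\right) = -2 + \left(26 + 150 F V\right) = 24 + 150 F V$)
$\left(-1457 + K{\left(95,60 \right)}\right) - 5244 = \left(-1457 + \left(24 + 150 \cdot 60 \cdot 95\right)\right) - 5244 = \left(-1457 + \left(24 + 855000\right)\right) - 5244 = \left(-1457 + 855024\right) - 5244 = 853567 - 5244 = 848323$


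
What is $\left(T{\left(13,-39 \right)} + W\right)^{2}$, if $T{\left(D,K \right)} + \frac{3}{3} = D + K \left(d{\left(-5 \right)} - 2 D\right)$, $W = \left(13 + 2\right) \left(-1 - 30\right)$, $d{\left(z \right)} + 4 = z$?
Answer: $831744$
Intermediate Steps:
$d{\left(z \right)} = -4 + z$
$W = -465$ ($W = 15 \left(-1 - 30\right) = 15 \left(-31\right) = -465$)
$T{\left(D,K \right)} = -1 + D + K \left(-9 - 2 D\right)$ ($T{\left(D,K \right)} = -1 + \left(D + K \left(\left(-4 - 5\right) - 2 D\right)\right) = -1 + \left(D + K \left(-9 - 2 D\right)\right) = -1 + D + K \left(-9 - 2 D\right)$)
$\left(T{\left(13,-39 \right)} + W\right)^{2} = \left(\left(-1 + 13 - -351 - 26 \left(-39\right)\right) - 465\right)^{2} = \left(\left(-1 + 13 + 351 + 1014\right) - 465\right)^{2} = \left(1377 - 465\right)^{2} = 912^{2} = 831744$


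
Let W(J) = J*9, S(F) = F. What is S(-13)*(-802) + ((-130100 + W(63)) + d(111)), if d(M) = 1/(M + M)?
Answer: -26441753/222 ≈ -1.1911e+5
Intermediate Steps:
W(J) = 9*J
d(M) = 1/(2*M)
S(-13)*(-802) + ((-130100 + W(63)) + d(111)) = -13*(-802) + ((-130100 + 9*63) + (½)/111) = 10426 + ((-130100 + 567) + (½)*(1/111)) = 10426 + (-129533 + 1/222) = 10426 - 28756325/222 = -26441753/222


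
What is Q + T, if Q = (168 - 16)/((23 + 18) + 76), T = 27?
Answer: 3311/117 ≈ 28.299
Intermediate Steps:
Q = 152/117 (Q = 152/(41 + 76) = 152/117 ≈ 1.2991)
Q + T = 152/117 + 27 = 3311/117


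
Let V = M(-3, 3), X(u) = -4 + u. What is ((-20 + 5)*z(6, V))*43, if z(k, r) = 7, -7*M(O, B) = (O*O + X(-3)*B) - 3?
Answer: -4515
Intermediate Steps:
M(O, B) = 3/7 + B - O**2/7 (M(O, B) = -((O*O + (-4 - 3)*B) - 3)/7 = -((O**2 - 7*B) - 3)/7 = -(-3 + O**2 - 7*B)/7 = 3/7 + B - O**2/7)
V = 15/7 (V = 3/7 + 3 - 1/7*(-3)**2 = 3/7 + 3 - 1/7*9 = 3/7 + 3 - 9/7 = 15/7 ≈ 2.1429)
((-20 + 5)*z(6, V))*43 = ((-20 + 5)*7)*43 = -15*7*43 = -105*43 = -4515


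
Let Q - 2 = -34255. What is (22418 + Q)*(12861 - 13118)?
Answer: 3041595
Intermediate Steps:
Q = -34253 (Q = 2 - 34255 = -34253)
(22418 + Q)*(12861 - 13118) = (22418 - 34253)*(12861 - 13118) = -11835*(-257) = 3041595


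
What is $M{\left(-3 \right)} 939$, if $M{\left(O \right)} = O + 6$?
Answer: $2817$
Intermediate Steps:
$M{\left(O \right)} = 6 + O$
$M{\left(-3 \right)} 939 = \left(6 - 3\right) 939 = 3 \cdot 939 = 2817$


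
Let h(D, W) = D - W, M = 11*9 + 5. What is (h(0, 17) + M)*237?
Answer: 20619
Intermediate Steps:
M = 104 (M = 99 + 5 = 104)
(h(0, 17) + M)*237 = ((0 - 1*17) + 104)*237 = ((0 - 17) + 104)*237 = (-17 + 104)*237 = 87*237 = 20619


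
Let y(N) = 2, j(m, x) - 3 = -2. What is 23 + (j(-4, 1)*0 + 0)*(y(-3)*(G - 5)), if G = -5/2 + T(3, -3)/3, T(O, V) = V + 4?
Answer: 23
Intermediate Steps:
j(m, x) = 1 (j(m, x) = 3 - 2 = 1)
T(O, V) = 4 + V
G = -13/6 (G = -5/2 + (4 - 3)/3 = -5*½ + 1*(⅓) = -5/2 + ⅓ = -13/6 ≈ -2.1667)
23 + (j(-4, 1)*0 + 0)*(y(-3)*(G - 5)) = 23 + (1*0 + 0)*(2*(-13/6 - 5)) = 23 + (0 + 0)*(2*(-43/6)) = 23 + 0*(-43/3) = 23 + 0 = 23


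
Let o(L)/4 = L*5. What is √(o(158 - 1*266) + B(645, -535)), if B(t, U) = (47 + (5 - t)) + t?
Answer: 2*I*√527 ≈ 45.913*I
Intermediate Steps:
B(t, U) = 52 (B(t, U) = (52 - t) + t = 52)
o(L) = 20*L (o(L) = 4*(L*5) = 4*(5*L) = 20*L)
√(o(158 - 1*266) + B(645, -535)) = √(20*(158 - 1*266) + 52) = √(20*(158 - 266) + 52) = √(20*(-108) + 52) = √(-2160 + 52) = √(-2108) = 2*I*√527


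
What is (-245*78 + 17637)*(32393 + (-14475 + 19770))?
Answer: -55514424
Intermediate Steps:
(-245*78 + 17637)*(32393 + (-14475 + 19770)) = (-19110 + 17637)*(32393 + 5295) = -1473*37688 = -55514424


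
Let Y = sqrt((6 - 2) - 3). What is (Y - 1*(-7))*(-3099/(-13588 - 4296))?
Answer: 6198/4471 ≈ 1.3863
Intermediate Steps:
Y = 1 (Y = sqrt(4 - 3) = sqrt(1) = 1)
(Y - 1*(-7))*(-3099/(-13588 - 4296)) = (1 - 1*(-7))*(-3099/(-13588 - 4296)) = (1 + 7)*(-3099/(-17884)) = 8*(-3099*(-1/17884)) = 8*(3099/17884) = 6198/4471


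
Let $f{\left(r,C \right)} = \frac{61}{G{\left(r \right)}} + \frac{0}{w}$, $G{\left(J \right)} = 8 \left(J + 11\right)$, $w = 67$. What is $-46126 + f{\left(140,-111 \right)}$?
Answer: $- \frac{55720147}{1208} \approx -46126.0$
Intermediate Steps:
$G{\left(J \right)} = 88 + 8 J$ ($G{\left(J \right)} = 8 \left(11 + J\right) = 88 + 8 J$)
$f{\left(r,C \right)} = \frac{61}{88 + 8 r}$ ($f{\left(r,C \right)} = \frac{61}{88 + 8 r} + \frac{0}{67} = \frac{61}{88 + 8 r} + 0 \cdot \frac{1}{67} = \frac{61}{88 + 8 r} + 0 = \frac{61}{88 + 8 r}$)
$-46126 + f{\left(140,-111 \right)} = -46126 + \frac{61}{8 \left(11 + 140\right)} = -46126 + \frac{61}{8 \cdot 151} = -46126 + \frac{61}{8} \cdot \frac{1}{151} = -46126 + \frac{61}{1208} = - \frac{55720147}{1208}$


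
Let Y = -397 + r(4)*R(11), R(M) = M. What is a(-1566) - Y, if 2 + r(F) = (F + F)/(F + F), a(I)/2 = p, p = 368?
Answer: 1144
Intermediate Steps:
a(I) = 736 (a(I) = 2*368 = 736)
r(F) = -1 (r(F) = -2 + (F + F)/(F + F) = -2 + (2*F)/((2*F)) = -2 + (2*F)*(1/(2*F)) = -2 + 1 = -1)
Y = -408 (Y = -397 - 1*11 = -397 - 11 = -408)
a(-1566) - Y = 736 - 1*(-408) = 736 + 408 = 1144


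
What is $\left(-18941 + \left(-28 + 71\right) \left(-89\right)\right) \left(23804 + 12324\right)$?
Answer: $-822562304$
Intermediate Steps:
$\left(-18941 + \left(-28 + 71\right) \left(-89\right)\right) \left(23804 + 12324\right) = \left(-18941 + 43 \left(-89\right)\right) 36128 = \left(-18941 - 3827\right) 36128 = \left(-22768\right) 36128 = -822562304$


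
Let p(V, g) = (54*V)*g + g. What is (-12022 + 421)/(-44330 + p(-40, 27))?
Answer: 11601/102623 ≈ 0.11304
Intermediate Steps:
p(V, g) = g + 54*V*g (p(V, g) = 54*V*g + g = g + 54*V*g)
(-12022 + 421)/(-44330 + p(-40, 27)) = (-12022 + 421)/(-44330 + 27*(1 + 54*(-40))) = -11601/(-44330 + 27*(1 - 2160)) = -11601/(-44330 + 27*(-2159)) = -11601/(-44330 - 58293) = -11601/(-102623) = -11601*(-1/102623) = 11601/102623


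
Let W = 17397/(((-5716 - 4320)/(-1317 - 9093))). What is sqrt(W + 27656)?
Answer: sqrt(1150773890474)/5018 ≈ 213.78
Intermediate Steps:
W = 90551385/5018 (W = 17397/((-10036/(-10410))) = 17397/((-10036*(-1/10410))) = 17397/(5018/5205) = 17397*(5205/5018) = 90551385/5018 ≈ 18045.)
sqrt(W + 27656) = sqrt(90551385/5018 + 27656) = sqrt(229329193/5018) = sqrt(1150773890474)/5018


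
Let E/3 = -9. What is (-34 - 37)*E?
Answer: 1917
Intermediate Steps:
E = -27 (E = 3*(-9) = -27)
(-34 - 37)*E = (-34 - 37)*(-27) = -71*(-27) = 1917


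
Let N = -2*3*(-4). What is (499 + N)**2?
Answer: 273529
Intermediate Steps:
N = 24 (N = -6*(-4) = 24)
(499 + N)**2 = (499 + 24)**2 = 523**2 = 273529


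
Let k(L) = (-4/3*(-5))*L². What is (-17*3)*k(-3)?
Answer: -3060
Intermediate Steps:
k(L) = 20*L²/3 (k(L) = (-4*⅓*(-5))*L² = (-4/3*(-5))*L² = 20*L²/3)
(-17*3)*k(-3) = (-17*3)*((20/3)*(-3)²) = -340*9 = -51*60 = -3060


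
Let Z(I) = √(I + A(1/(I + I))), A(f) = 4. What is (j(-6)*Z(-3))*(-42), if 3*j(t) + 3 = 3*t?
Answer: 294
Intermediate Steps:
Z(I) = √(4 + I) (Z(I) = √(I + 4) = √(4 + I))
j(t) = -1 + t (j(t) = -1 + (3*t)/3 = -1 + t)
(j(-6)*Z(-3))*(-42) = ((-1 - 6)*√(4 - 3))*(-42) = -7*√1*(-42) = -7*1*(-42) = -7*(-42) = 294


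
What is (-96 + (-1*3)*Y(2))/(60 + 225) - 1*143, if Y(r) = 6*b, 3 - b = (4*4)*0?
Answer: -2727/19 ≈ -143.53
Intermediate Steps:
b = 3 (b = 3 - 4*4*0 = 3 - 16*0 = 3 - 1*0 = 3 + 0 = 3)
Y(r) = 18 (Y(r) = 6*3 = 18)
(-96 + (-1*3)*Y(2))/(60 + 225) - 1*143 = (-96 - 1*3*18)/(60 + 225) - 1*143 = (-96 - 3*18)/285 - 143 = (-96 - 54)*(1/285) - 143 = -150*1/285 - 143 = -10/19 - 143 = -2727/19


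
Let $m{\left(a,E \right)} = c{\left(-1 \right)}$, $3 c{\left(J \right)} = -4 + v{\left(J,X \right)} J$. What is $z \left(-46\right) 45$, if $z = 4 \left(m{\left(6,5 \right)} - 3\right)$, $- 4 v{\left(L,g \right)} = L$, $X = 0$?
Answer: $36570$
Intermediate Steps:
$v{\left(L,g \right)} = - \frac{L}{4}$
$c{\left(J \right)} = - \frac{4}{3} - \frac{J^{2}}{12}$ ($c{\left(J \right)} = \frac{-4 + - \frac{J}{4} J}{3} = \frac{-4 - \frac{J^{2}}{4}}{3} = - \frac{4}{3} - \frac{J^{2}}{12}$)
$m{\left(a,E \right)} = - \frac{17}{12}$ ($m{\left(a,E \right)} = - \frac{4}{3} - \frac{\left(-1\right)^{2}}{12} = - \frac{4}{3} - \frac{1}{12} = - \frac{17}{12}$)
$z = - \frac{53}{3}$ ($z = 4 \left(- \frac{17}{12} - 3\right) = 4 \left(- \frac{53}{12}\right) = - \frac{53}{3} \approx -17.667$)
$z \left(-46\right) 45 = \left(- \frac{53}{3}\right) \left(-46\right) 45 = \frac{2438}{3} \cdot 45 = 36570$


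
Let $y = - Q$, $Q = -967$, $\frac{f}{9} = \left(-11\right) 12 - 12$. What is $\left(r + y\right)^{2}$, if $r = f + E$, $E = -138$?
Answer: $218089$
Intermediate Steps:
$f = -1296$ ($f = 9 \left(\left(-11\right) 12 - 12\right) = 9 \left(-132 - 12\right) = 9 \left(-144\right) = -1296$)
$r = -1434$ ($r = -1296 - 138 = -1434$)
$y = 967$ ($y = \left(-1\right) \left(-967\right) = 967$)
$\left(r + y\right)^{2} = \left(-1434 + 967\right)^{2} = \left(-467\right)^{2} = 218089$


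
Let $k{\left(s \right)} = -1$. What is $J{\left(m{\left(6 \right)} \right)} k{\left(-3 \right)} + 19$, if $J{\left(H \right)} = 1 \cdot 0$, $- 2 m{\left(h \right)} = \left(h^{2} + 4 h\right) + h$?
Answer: $19$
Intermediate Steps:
$m{\left(h \right)} = - \frac{5 h}{2} - \frac{h^{2}}{2}$ ($m{\left(h \right)} = - \frac{\left(h^{2} + 4 h\right) + h}{2} = - \frac{h^{2} + 5 h}{2} = - \frac{5 h}{2} - \frac{h^{2}}{2}$)
$J{\left(H \right)} = 0$
$J{\left(m{\left(6 \right)} \right)} k{\left(-3 \right)} + 19 = 0 \left(-1\right) + 19 = 0 + 19 = 19$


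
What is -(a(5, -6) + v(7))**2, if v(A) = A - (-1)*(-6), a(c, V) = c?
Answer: -36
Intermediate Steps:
v(A) = -6 + A (v(A) = A - 1*6 = A - 6 = -6 + A)
-(a(5, -6) + v(7))**2 = -(5 + (-6 + 7))**2 = -(5 + 1)**2 = -1*6**2 = -1*36 = -36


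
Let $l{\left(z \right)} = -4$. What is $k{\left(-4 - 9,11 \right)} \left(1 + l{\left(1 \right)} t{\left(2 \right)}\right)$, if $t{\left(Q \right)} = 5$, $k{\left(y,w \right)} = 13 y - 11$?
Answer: $3420$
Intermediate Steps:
$k{\left(y,w \right)} = -11 + 13 y$
$k{\left(-4 - 9,11 \right)} \left(1 + l{\left(1 \right)} t{\left(2 \right)}\right) = \left(-11 + 13 \left(-4 - 9\right)\right) \left(1 - 20\right) = \left(-11 + 13 \left(-13\right)\right) \left(1 - 20\right) = \left(-11 - 169\right) \left(-19\right) = \left(-180\right) \left(-19\right) = 3420$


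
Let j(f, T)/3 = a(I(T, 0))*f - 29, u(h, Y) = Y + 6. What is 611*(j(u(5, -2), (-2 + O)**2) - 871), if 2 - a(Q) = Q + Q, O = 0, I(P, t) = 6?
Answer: -658658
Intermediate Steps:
u(h, Y) = 6 + Y
a(Q) = 2 - 2*Q (a(Q) = 2 - (Q + Q) = 2 - 2*Q)
j(f, T) = -87 - 30*f (j(f, T) = 3*((2 - 2*6)*f - 29) = 3*((2 - 12)*f - 29) = 3*(-10*f - 29) = 3*(-29 - 10*f) = -87 - 30*f)
611*(j(u(5, -2), (-2 + O)**2) - 871) = 611*((-87 - 30*(6 - 2)) - 871) = 611*((-87 - 30*4) - 871) = 611*((-87 - 120) - 871) = 611*(-207 - 871) = 611*(-1078) = -658658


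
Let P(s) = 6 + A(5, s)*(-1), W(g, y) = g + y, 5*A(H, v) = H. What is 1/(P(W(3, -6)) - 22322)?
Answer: -1/22317 ≈ -4.4809e-5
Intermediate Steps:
A(H, v) = H/5
P(s) = 5 (P(s) = 6 + ((1/5)*5)*(-1) = 6 + 1*(-1) = 6 - 1 = 5)
1/(P(W(3, -6)) - 22322) = 1/(5 - 22322) = 1/(-22317) = -1/22317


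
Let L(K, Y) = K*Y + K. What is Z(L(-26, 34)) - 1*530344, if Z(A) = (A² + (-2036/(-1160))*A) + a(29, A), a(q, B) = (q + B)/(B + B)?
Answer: 15631286649/52780 ≈ 2.9616e+5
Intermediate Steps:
a(q, B) = (B + q)/(2*B) (a(q, B) = (B + q)/((2*B)) = (B + q)*(1/(2*B)) = (B + q)/(2*B))
L(K, Y) = K + K*Y
Z(A) = A² + 509*A/290 + (29 + A)/(2*A) (Z(A) = (A² + (-2036/(-1160))*A) + (A + 29)/(2*A) = (A² + (-2036*(-1/1160))*A) + (29 + A)/(2*A) = (A² + 509*A/290) + (29 + A)/(2*A) = A² + 509*A/290 + (29 + A)/(2*A))
Z(L(-26, 34)) - 1*530344 = (4205 + 145*(-26*(1 + 34)) + (-26*(1 + 34))²*(509 + 290*(-26*(1 + 34))))/(290*((-26*(1 + 34)))) - 1*530344 = (4205 + 145*(-26*35) + (-26*35)²*(509 + 290*(-26*35)))/(290*((-26*35))) - 530344 = (1/290)*(4205 + 145*(-910) + (-910)²*(509 + 290*(-910)))/(-910) - 530344 = (1/290)*(-1/910)*(4205 - 131950 + 828100*(509 - 263900)) - 530344 = (1/290)*(-1/910)*(4205 - 131950 + 828100*(-263391)) - 530344 = (1/290)*(-1/910)*(4205 - 131950 - 218114087100) - 530344 = (1/290)*(-1/910)*(-218114214845) - 530344 = 43622842969/52780 - 530344 = 15631286649/52780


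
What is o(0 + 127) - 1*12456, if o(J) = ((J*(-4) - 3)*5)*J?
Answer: -336941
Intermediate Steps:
o(J) = J*(-15 - 20*J) (o(J) = ((-4*J - 3)*5)*J = ((-3 - 4*J)*5)*J = (-15 - 20*J)*J = J*(-15 - 20*J))
o(0 + 127) - 1*12456 = -5*(0 + 127)*(3 + 4*(0 + 127)) - 1*12456 = -5*127*(3 + 4*127) - 12456 = -5*127*(3 + 508) - 12456 = -5*127*511 - 12456 = -324485 - 12456 = -336941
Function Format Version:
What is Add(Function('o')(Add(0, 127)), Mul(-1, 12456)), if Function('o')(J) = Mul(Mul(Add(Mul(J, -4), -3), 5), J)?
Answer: -336941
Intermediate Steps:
Function('o')(J) = Mul(J, Add(-15, Mul(-20, J))) (Function('o')(J) = Mul(Mul(Add(Mul(-4, J), -3), 5), J) = Mul(Mul(Add(-3, Mul(-4, J)), 5), J) = Mul(Add(-15, Mul(-20, J)), J) = Mul(J, Add(-15, Mul(-20, J))))
Add(Function('o')(Add(0, 127)), Mul(-1, 12456)) = Add(Mul(-5, Add(0, 127), Add(3, Mul(4, Add(0, 127)))), Mul(-1, 12456)) = Add(Mul(-5, 127, Add(3, Mul(4, 127))), -12456) = Add(Mul(-5, 127, Add(3, 508)), -12456) = Add(Mul(-5, 127, 511), -12456) = Add(-324485, -12456) = -336941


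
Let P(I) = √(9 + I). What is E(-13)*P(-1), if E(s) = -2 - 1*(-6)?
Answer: 8*√2 ≈ 11.314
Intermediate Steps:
E(s) = 4 (E(s) = -2 + 6 = 4)
E(-13)*P(-1) = 4*√(9 - 1) = 4*√8 = 4*(2*√2) = 8*√2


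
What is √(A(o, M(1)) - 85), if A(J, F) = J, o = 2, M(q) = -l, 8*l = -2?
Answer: I*√83 ≈ 9.1104*I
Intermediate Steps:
l = -¼ (l = (⅛)*(-2) = -¼ ≈ -0.25000)
M(q) = ¼ (M(q) = -1*(-¼) = ¼)
√(A(o, M(1)) - 85) = √(2 - 85) = √(-83) = I*√83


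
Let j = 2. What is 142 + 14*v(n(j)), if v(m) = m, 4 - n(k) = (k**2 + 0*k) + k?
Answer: 114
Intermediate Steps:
n(k) = 4 - k - k**2 (n(k) = 4 - ((k**2 + 0*k) + k) = 4 - ((k**2 + 0) + k) = 4 - (k**2 + k) = 4 - (k + k**2) = 4 + (-k - k**2) = 4 - k - k**2)
142 + 14*v(n(j)) = 142 + 14*(4 - 1*2 - 1*2**2) = 142 + 14*(4 - 2 - 1*4) = 142 + 14*(4 - 2 - 4) = 142 + 14*(-2) = 142 - 28 = 114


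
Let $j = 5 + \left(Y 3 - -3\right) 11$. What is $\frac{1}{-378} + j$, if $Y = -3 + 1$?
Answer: $- \frac{10585}{378} \approx -28.003$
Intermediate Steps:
$Y = -2$
$j = -28$ ($j = 5 + \left(\left(-2\right) 3 - -3\right) 11 = 5 + \left(-6 + \left(-1 + 4\right)\right) 11 = 5 + \left(-6 + 3\right) 11 = 5 - 33 = -28$)
$\frac{1}{-378} + j = \frac{1}{-378} - 28 = - \frac{1}{378} - 28 = - \frac{10585}{378}$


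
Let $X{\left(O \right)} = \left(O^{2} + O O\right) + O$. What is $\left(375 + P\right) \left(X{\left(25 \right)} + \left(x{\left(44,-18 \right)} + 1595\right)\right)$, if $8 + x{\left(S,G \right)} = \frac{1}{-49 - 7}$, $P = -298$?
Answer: $\frac{1762981}{8} \approx 2.2037 \cdot 10^{5}$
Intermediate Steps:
$x{\left(S,G \right)} = - \frac{449}{56}$ ($x{\left(S,G \right)} = -8 + \frac{1}{-49 - 7} = -8 + \frac{1}{-56} = -8 - \frac{1}{56} = - \frac{449}{56}$)
$X{\left(O \right)} = O + 2 O^{2}$ ($X{\left(O \right)} = \left(O^{2} + O^{2}\right) + O = 2 O^{2} + O = O + 2 O^{2}$)
$\left(375 + P\right) \left(X{\left(25 \right)} + \left(x{\left(44,-18 \right)} + 1595\right)\right) = \left(375 - 298\right) \left(25 \left(1 + 2 \cdot 25\right) + \left(- \frac{449}{56} + 1595\right)\right) = 77 \left(25 \left(1 + 50\right) + \frac{88871}{56}\right) = 77 \left(25 \cdot 51 + \frac{88871}{56}\right) = 77 \left(1275 + \frac{88871}{56}\right) = 77 \cdot \frac{160271}{56} = \frac{1762981}{8}$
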